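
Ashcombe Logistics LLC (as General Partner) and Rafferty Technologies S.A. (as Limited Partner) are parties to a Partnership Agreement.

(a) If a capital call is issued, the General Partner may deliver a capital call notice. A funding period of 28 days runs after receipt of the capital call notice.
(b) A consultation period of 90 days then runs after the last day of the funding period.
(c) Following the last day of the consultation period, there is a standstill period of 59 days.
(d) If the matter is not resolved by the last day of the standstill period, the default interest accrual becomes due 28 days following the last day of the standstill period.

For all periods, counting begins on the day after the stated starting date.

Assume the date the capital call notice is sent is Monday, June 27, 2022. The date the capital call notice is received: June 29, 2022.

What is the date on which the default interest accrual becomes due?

The last day of the funding period: 28 calendar days after June 29, 2022 is July 27, 2022.
Adding 90 calendar days to July 27, 2022 gives October 25, 2022, which is the last day of the consultation period.
The last day of the standstill period: October 25, 2022 + 59 days = December 23, 2022.
The date on which the default interest accrual becomes due: December 23, 2022 + 28 days = January 20, 2023.

January 20, 2023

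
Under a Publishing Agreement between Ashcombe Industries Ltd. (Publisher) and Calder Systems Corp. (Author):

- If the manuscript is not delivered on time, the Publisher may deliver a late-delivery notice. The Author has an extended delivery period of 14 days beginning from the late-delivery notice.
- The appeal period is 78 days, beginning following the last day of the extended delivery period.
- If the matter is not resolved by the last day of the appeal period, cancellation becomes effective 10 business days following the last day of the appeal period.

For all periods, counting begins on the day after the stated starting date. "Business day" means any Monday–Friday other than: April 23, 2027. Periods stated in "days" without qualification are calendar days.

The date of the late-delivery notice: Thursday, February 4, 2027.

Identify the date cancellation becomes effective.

May 21, 2027

Adding 14 calendar days to February 4, 2027 gives February 18, 2027, which is the last day of the extended delivery period.
Adding 78 calendar days to February 18, 2027 gives May 7, 2027, which is the last day of the appeal period.
From Friday, May 7, 2027, 10 business days (May 10, May 11, May 12, May 13, May 14, May 17, May 18, May 19, May 20, May 21, skipping weekends) brings us to Friday, May 21, 2027, which is the date cancellation becomes effective.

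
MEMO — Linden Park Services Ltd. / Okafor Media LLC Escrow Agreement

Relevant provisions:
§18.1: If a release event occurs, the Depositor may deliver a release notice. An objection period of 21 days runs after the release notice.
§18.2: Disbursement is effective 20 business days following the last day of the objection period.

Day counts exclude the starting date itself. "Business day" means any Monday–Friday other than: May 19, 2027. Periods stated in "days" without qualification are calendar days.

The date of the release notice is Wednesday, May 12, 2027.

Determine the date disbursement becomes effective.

Jun 30, 2027

The last day of the objection period: 21 calendar days after May 12, 2027 is Jun 2, 2027.
From Wednesday, Jun 2, 2027, 20 business days (Jun 3, Jun 4, Jun 7, Jun 8, …, Jun 28, Jun 29, Jun 30, skipping weekends) brings us to Wednesday, Jun 30, 2027, which is the date disbursement becomes effective.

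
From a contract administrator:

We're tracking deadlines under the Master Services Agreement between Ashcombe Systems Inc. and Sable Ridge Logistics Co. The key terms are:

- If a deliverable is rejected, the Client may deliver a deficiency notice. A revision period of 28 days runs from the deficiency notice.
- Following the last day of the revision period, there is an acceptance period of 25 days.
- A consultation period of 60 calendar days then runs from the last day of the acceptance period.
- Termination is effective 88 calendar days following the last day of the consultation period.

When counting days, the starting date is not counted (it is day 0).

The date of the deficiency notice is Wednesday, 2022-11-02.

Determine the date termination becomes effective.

The last day of the revision period: 2022-11-02 + 28 days = 2022-11-30.
The last day of the acceptance period: 2022-11-30 + 25 days = 2022-12-25.
The last day of the consultation period: 60 calendar days after 2022-12-25 is 2023-02-23.
The date termination becomes effective: 88 calendar days after 2023-02-23 is 2023-05-22.

2023-05-22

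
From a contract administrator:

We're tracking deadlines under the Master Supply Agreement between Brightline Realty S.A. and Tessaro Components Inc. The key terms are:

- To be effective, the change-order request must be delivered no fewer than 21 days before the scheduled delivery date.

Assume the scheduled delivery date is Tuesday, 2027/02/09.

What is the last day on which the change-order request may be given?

2027/01/19

2027/02/09 minus 21 days is 2027/01/19.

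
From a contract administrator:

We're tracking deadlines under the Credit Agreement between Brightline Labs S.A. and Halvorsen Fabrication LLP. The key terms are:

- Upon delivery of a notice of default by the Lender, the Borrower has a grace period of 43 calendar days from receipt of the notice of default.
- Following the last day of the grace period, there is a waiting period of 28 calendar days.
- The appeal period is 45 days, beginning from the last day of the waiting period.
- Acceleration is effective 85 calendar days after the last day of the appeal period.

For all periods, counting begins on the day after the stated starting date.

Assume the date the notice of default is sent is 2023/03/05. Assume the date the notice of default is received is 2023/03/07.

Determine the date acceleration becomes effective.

2023/09/24

Adding 43 calendar days to 2023/03/07 gives 2023/04/19, which is the last day of the grace period.
The last day of the waiting period: 2023/04/19 + 28 days = 2023/05/17.
Adding 45 calendar days to 2023/05/17 gives 2023/07/01, which is the last day of the appeal period.
Adding 85 calendar days to 2023/07/01 gives 2023/09/24, which is the date acceleration becomes effective.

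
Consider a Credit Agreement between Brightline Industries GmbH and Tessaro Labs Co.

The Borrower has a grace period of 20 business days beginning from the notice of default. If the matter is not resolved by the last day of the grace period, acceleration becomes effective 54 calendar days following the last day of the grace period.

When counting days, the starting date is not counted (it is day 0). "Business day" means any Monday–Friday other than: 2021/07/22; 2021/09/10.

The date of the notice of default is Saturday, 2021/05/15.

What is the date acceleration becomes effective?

2021/08/04

The last day of the grace period: 20 business days after Saturday, 2021/05/15, skipping weekends — May 17, May 18, May 19, May 20, …, Jun 9, Jun 10, Jun 11 — lands on Friday, 2021/06/11.
The date acceleration becomes effective: 2021/06/11 + 54 days = 2021/08/04.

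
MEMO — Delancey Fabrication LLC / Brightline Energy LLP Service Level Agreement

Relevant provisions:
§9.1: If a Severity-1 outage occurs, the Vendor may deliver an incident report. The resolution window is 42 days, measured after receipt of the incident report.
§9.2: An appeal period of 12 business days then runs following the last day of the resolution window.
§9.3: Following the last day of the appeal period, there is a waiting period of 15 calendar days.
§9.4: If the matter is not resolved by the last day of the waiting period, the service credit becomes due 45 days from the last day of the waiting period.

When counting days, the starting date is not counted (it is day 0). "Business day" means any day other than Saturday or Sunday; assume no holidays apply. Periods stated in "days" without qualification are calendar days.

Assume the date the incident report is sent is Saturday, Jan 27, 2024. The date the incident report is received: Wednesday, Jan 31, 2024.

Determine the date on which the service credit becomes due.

May 28, 2024

The last day of the resolution window: Jan 31, 2024 + 42 days = Mar 13, 2024.
The last day of the appeal period: counting 12 business days from Wednesday, Mar 13, 2024 (Mar 14, Mar 15, Mar 18, Mar 19, …, Mar 27, Mar 28, Mar 29, skipping weekends) reaches Friday, Mar 29, 2024.
The last day of the waiting period: 15 calendar days after Mar 29, 2024 is Apr 13, 2024.
The date on which the service credit becomes due: 45 calendar days after Apr 13, 2024 is May 28, 2024.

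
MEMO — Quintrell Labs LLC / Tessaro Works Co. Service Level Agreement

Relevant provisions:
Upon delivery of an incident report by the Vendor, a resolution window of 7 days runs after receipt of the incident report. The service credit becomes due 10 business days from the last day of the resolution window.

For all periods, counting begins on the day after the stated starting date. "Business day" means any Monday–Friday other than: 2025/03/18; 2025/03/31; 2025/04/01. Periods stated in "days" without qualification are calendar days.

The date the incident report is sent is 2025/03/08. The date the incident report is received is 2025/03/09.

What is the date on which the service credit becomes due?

2025/04/02

Adding 7 calendar days to 2025/03/09 gives 2025/03/16, which is the last day of the resolution window.
The date on which the service credit becomes due: 10 business days after Sunday, 2025/03/16, skipping weekends and the listed holidays on Mar 18, Mar 31, Apr 1 — Mar 17, Mar 19, Mar 20, Mar 21, Mar 24, Mar 25, Mar 26, Mar 27, Mar 28, Apr 2 — lands on Wednesday, 2025/04/02.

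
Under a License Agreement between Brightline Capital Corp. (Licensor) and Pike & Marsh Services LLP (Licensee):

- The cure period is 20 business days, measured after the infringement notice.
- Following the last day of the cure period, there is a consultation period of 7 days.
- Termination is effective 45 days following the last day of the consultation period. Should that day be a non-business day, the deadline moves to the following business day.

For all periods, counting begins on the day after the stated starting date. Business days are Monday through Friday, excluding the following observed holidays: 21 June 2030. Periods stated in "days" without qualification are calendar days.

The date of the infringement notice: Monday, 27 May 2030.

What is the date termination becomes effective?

16 August 2030

The last day of the cure period: counting 20 business days from Monday, 27 May 2030 (May 28, May 29, May 30, May 31, …, Jun 20, Jun 24, Jun 25, skipping weekends and the listed holiday on Jun 21) reaches Tuesday, 25 June 2030.
Adding 7 calendar days to 25 June 2030 gives 2 July 2030, which is the last day of the consultation period.
Adding 45 calendar days to 2 July 2030 gives 16 August 2030, which is the date termination becomes effective. 16 August 2030 is a Friday and is not a listed holiday, so no roll-forward applies.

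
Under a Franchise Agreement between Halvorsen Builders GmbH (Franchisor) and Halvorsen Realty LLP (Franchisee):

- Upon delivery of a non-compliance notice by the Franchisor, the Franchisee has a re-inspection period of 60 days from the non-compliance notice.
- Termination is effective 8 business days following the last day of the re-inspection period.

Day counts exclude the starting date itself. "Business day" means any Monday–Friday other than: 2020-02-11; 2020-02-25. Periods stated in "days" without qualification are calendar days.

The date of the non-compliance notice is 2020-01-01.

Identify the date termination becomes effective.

2020-03-11

Adding 60 calendar days to 2020-01-01 gives 2020-03-01, which is the last day of the re-inspection period.
The date termination becomes effective: 8 business days after Sunday, 2020-03-01, skipping weekends — Mar 2, Mar 3, Mar 4, Mar 5, Mar 6, Mar 9, Mar 10, Mar 11 — lands on Wednesday, 2020-03-11.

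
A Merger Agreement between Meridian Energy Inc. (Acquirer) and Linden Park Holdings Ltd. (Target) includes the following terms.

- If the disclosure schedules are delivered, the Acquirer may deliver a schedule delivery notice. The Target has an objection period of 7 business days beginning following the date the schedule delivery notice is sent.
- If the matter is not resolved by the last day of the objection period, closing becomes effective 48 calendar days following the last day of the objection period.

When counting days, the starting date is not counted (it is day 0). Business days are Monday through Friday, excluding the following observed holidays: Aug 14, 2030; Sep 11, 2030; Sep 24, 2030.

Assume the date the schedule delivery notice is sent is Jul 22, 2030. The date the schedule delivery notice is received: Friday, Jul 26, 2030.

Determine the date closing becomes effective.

Sep 17, 2030

The last day of the objection period: counting 7 business days from Monday, Jul 22, 2030 (Jul 23, Jul 24, Jul 25, Jul 26, Jul 29, Jul 30, Jul 31, skipping weekends) reaches Wednesday, Jul 31, 2030.
The date closing becomes effective: 48 calendar days after Jul 31, 2030 is Sep 17, 2030.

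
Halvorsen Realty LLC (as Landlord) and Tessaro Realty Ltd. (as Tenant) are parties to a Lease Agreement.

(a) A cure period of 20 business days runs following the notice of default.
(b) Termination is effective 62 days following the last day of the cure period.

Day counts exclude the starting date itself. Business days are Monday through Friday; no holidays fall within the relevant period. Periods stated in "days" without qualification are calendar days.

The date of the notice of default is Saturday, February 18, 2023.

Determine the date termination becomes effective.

The last day of the cure period: 20 business days after Saturday, February 18, 2023, skipping weekends — Feb 20, Feb 21, Feb 22, Feb 23, …, Mar 15, Mar 16, Mar 17 — lands on Friday, March 17, 2023.
The date termination becomes effective: 62 calendar days after March 17, 2023 is May 18, 2023.

May 18, 2023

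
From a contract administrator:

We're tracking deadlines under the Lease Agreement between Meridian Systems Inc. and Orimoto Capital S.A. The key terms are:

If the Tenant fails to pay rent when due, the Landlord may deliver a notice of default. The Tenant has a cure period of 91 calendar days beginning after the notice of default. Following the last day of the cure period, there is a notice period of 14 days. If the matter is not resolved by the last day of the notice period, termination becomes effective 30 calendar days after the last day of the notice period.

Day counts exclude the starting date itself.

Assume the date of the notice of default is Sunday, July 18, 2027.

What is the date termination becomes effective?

November 30, 2027

Adding 91 calendar days to July 18, 2027 gives October 17, 2027, which is the last day of the cure period.
Adding 14 calendar days to October 17, 2027 gives October 31, 2027, which is the last day of the notice period.
The date termination becomes effective: October 31, 2027 + 30 days = November 30, 2027.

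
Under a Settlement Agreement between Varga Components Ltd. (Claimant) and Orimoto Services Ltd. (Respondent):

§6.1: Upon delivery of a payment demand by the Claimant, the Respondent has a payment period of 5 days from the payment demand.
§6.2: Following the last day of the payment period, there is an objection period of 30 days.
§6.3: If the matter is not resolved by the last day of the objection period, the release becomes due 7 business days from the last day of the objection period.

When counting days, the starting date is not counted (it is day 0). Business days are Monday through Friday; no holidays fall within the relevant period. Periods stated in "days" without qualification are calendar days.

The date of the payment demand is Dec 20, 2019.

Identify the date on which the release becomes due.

Adding 5 calendar days to Dec 20, 2019 gives Dec 25, 2019, which is the last day of the payment period.
Adding 30 calendar days to Dec 25, 2019 gives Jan 24, 2020, which is the last day of the objection period.
The date on which the release becomes due: 7 business days after Friday, Jan 24, 2020, skipping weekends — Jan 27, Jan 28, Jan 29, Jan 30, Jan 31, Feb 3, Feb 4 — lands on Tuesday, Feb 4, 2020.

Feb 4, 2020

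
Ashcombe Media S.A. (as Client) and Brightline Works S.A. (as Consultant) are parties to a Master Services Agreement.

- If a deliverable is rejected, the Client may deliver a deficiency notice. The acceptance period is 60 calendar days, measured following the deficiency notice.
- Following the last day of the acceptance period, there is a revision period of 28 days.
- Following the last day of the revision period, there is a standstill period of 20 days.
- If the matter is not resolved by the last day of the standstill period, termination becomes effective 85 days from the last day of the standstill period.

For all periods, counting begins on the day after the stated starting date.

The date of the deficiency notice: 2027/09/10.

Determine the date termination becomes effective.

2028/03/21

The last day of the acceptance period: 60 calendar days after 2027/09/10 is 2027/11/09.
Adding 28 calendar days to 2027/11/09 gives 2027/12/07, which is the last day of the revision period.
The last day of the standstill period: 20 calendar days after 2027/12/07 is 2027/12/27.
Adding 85 calendar days to 2027/12/27 gives 2028/03/21, which is the date termination becomes effective.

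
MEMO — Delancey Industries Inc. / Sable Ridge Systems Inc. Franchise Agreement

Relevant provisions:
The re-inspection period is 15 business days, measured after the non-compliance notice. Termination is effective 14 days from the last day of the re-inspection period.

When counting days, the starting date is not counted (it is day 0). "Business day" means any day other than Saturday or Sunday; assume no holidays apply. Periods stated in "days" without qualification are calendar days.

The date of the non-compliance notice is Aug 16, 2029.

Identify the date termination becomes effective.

Sep 20, 2029

From Thursday, Aug 16, 2029, 15 business days (Aug 17, Aug 20, Aug 21, Aug 22, …, Sep 4, Sep 5, Sep 6, skipping weekends) brings us to Thursday, Sep 6, 2029, which is the last day of the re-inspection period.
Adding 14 calendar days to Sep 6, 2029 gives Sep 20, 2029, which is the date termination becomes effective.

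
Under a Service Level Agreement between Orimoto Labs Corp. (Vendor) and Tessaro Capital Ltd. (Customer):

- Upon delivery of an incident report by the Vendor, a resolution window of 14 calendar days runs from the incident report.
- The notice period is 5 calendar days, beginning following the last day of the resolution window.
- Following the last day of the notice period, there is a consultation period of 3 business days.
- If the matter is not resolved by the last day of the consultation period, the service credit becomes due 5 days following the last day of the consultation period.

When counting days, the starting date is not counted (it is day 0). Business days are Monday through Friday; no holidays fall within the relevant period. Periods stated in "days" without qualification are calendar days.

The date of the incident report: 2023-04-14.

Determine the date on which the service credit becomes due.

The last day of the resolution window: 14 calendar days after 2023-04-14 is 2023-04-28.
The last day of the notice period: 2023-04-28 + 5 days = 2023-05-03.
The last day of the consultation period: 3 business days after Wednesday, 2023-05-03, skipping weekends — May 4, May 5, May 8 — lands on Monday, 2023-05-08.
The date on which the service credit becomes due: 5 calendar days after 2023-05-08 is 2023-05-13.

2023-05-13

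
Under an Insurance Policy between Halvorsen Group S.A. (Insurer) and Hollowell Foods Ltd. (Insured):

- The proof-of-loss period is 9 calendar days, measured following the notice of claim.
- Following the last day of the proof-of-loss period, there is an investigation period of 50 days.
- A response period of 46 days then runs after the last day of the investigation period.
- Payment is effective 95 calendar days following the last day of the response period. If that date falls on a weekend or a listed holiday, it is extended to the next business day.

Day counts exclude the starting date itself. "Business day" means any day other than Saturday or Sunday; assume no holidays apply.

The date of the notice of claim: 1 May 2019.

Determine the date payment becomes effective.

Adding 9 calendar days to 1 May 2019 gives 10 May 2019, which is the last day of the proof-of-loss period.
Adding 50 calendar days to 10 May 2019 gives 29 June 2019, which is the last day of the investigation period.
The last day of the response period: 29 June 2019 + 46 days = 14 August 2019.
Adding 95 calendar days to 14 August 2019 gives 17 November 2019, which is the date payment becomes effective. That falls on a Sunday, so it rolls to the next business day, Monday, 18 November 2019.

18 November 2019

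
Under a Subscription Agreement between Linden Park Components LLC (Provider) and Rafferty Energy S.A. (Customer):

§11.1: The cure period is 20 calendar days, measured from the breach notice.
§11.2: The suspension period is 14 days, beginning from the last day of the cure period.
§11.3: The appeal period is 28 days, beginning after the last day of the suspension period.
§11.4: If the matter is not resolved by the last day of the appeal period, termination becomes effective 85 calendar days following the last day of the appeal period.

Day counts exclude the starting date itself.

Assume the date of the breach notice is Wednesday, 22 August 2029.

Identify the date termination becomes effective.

16 January 2030

The last day of the cure period: 20 calendar days after 22 August 2029 is 11 September 2029.
The last day of the suspension period: 11 September 2029 + 14 days = 25 September 2029.
Adding 28 calendar days to 25 September 2029 gives 23 October 2029, which is the last day of the appeal period.
Adding 85 calendar days to 23 October 2029 gives 16 January 2030, which is the date termination becomes effective.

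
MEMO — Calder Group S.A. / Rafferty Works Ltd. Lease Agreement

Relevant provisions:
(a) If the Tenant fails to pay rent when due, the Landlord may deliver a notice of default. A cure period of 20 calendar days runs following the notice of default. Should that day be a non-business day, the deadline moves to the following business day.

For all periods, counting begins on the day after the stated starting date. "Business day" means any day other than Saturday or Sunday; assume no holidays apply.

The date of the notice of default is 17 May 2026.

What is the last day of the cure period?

8 June 2026

The last day of the cure period: 20 calendar days after 17 May 2026 is 6 June 2026. That falls on a Saturday, so it rolls to the next business day, Monday, 8 June 2026.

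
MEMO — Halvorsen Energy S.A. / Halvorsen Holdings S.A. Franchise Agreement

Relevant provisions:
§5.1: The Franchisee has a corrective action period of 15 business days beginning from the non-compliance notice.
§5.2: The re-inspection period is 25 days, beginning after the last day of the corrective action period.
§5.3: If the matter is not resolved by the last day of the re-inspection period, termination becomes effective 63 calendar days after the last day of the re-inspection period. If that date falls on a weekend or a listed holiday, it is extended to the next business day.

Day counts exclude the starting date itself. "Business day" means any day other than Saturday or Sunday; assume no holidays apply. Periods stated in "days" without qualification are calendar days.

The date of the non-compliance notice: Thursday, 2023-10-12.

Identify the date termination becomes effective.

From Thursday, 2023-10-12, 15 business days (Oct 13, Oct 16, Oct 17, Oct 18, …, Oct 31, Nov 1, Nov 2, skipping weekends) brings us to Thursday, 2023-11-02, which is the last day of the corrective action period.
Adding 25 calendar days to 2023-11-02 gives 2023-11-27, which is the last day of the re-inspection period.
Adding 63 calendar days to 2023-11-27 gives 2024-01-29, which is the date termination becomes effective. 2024-01-29 is a Monday, so no roll-forward applies.

2024-01-29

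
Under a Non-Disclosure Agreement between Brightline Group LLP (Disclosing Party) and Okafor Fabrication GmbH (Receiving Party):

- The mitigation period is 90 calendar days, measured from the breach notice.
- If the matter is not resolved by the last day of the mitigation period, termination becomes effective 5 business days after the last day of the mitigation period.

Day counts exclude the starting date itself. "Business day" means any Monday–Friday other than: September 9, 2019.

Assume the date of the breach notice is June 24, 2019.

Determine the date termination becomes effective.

September 27, 2019

Adding 90 calendar days to June 24, 2019 gives September 22, 2019, which is the last day of the mitigation period.
From Sunday, September 22, 2019, 5 business days (Sep 23, Sep 24, Sep 25, Sep 26, Sep 27, skipping weekends) brings us to Friday, September 27, 2019, which is the date termination becomes effective.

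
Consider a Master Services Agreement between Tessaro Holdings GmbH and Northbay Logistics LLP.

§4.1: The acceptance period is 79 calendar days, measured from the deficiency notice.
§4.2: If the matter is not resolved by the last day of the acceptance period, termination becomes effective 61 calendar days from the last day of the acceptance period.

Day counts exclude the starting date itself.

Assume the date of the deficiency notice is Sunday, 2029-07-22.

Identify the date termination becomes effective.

The last day of the acceptance period: 79 calendar days after 2029-07-22 is 2029-10-09.
The date termination becomes effective: 2029-10-09 + 61 days = 2029-12-09.

2029-12-09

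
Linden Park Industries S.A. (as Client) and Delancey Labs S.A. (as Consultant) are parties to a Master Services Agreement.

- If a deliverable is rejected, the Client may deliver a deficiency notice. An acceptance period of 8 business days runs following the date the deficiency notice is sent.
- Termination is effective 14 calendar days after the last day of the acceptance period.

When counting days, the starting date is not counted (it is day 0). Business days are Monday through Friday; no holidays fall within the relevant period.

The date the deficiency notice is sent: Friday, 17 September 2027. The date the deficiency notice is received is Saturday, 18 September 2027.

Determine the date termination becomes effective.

From Friday, 17 September 2027, 8 business days (Sep 20, Sep 21, Sep 22, Sep 23, Sep 24, Sep 27, Sep 28, Sep 29, skipping weekends) brings us to Wednesday, 29 September 2027, which is the last day of the acceptance period.
The date termination becomes effective: 29 September 2027 + 14 days = 13 October 2027.

13 October 2027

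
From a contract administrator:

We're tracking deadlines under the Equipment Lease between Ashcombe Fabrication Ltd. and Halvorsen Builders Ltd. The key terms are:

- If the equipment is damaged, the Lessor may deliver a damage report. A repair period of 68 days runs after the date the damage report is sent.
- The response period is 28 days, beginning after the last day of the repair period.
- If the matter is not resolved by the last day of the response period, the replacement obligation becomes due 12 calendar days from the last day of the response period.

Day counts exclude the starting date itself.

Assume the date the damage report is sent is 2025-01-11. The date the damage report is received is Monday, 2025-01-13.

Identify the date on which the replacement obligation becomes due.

2025-04-29

The last day of the repair period: 2025-01-11 + 68 days = 2025-03-20.
The last day of the response period: 2025-03-20 + 28 days = 2025-04-17.
Adding 12 calendar days to 2025-04-17 gives 2025-04-29, which is the date on which the replacement obligation becomes due.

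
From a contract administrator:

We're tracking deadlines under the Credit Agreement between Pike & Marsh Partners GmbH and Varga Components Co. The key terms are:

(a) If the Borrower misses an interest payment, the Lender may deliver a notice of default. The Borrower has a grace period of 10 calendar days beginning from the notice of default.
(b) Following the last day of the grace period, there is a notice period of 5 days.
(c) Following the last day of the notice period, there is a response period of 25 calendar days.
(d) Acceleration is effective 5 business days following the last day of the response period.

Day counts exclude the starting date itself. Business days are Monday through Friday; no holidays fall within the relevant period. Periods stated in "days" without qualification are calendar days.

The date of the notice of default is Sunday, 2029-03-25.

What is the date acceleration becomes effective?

The last day of the grace period: 2029-03-25 + 10 days = 2029-04-04.
Adding 5 calendar days to 2029-04-04 gives 2029-04-09, which is the last day of the notice period.
Adding 25 calendar days to 2029-04-09 gives 2029-05-04, which is the last day of the response period.
The date acceleration becomes effective: counting 5 business days from Friday, 2029-05-04 (May 7, May 8, May 9, May 10, May 11, skipping weekends) reaches Friday, 2029-05-11.

2029-05-11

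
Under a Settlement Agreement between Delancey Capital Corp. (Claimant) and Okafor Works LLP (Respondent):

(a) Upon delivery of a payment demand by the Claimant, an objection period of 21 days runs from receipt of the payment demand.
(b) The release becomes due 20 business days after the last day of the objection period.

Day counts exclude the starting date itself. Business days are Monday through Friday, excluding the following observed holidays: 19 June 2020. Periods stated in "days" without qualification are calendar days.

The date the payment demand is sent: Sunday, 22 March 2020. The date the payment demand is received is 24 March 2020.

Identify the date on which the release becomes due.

The last day of the objection period: 21 calendar days after 24 March 2020 is 14 April 2020.
From Tuesday, 14 April 2020, 20 business days (Apr 15, Apr 16, Apr 17, Apr 20, …, May 8, May 11, May 12, skipping weekends) brings us to Tuesday, 12 May 2020, which is the date on which the release becomes due.

12 May 2020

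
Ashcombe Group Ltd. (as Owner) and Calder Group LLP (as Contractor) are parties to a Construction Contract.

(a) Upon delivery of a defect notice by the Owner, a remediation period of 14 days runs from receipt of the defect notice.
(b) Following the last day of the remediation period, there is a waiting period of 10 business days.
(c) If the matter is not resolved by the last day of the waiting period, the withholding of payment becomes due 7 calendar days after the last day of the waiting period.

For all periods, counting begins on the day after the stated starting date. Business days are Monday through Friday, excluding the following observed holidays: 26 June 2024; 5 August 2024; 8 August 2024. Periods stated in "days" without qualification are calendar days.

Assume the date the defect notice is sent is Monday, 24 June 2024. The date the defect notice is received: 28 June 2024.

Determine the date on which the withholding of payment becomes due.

Adding 14 calendar days to 28 June 2024 gives 12 July 2024, which is the last day of the remediation period.
The last day of the waiting period: 10 business days after Friday, 12 July 2024, skipping weekends — Jul 15, Jul 16, Jul 17, Jul 18, Jul 19, Jul 22, Jul 23, Jul 24, Jul 25, Jul 26 — lands on Friday, 26 July 2024.
The date on which the withholding of payment becomes due: 26 July 2024 + 7 days = 2 August 2024.

2 August 2024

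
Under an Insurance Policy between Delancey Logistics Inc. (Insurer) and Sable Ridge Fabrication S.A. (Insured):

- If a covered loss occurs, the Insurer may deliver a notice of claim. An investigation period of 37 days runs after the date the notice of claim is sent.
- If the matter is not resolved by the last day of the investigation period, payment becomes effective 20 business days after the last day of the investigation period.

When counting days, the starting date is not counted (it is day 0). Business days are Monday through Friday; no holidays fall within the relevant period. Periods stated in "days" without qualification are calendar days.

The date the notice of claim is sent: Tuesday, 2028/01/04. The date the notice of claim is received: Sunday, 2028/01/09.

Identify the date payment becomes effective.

2028/03/09

The last day of the investigation period: 37 calendar days after 2028/01/04 is 2028/02/10.
From Thursday, 2028/02/10, 20 business days (Feb 11, Feb 14, Feb 15, Feb 16, …, Mar 7, Mar 8, Mar 9, skipping weekends) brings us to Thursday, 2028/03/09, which is the date payment becomes effective.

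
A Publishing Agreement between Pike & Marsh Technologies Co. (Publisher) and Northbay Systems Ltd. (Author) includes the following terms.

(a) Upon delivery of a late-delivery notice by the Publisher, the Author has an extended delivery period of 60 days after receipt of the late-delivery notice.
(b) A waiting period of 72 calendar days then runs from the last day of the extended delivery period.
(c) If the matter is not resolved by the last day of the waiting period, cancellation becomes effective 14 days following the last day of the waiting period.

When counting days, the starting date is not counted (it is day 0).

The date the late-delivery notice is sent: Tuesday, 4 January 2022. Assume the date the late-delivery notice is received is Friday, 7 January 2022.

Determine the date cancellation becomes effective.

2 June 2022

The last day of the extended delivery period: 7 January 2022 + 60 days = 8 March 2022.
The last day of the waiting period: 72 calendar days after 8 March 2022 is 19 May 2022.
Adding 14 calendar days to 19 May 2022 gives 2 June 2022, which is the date cancellation becomes effective.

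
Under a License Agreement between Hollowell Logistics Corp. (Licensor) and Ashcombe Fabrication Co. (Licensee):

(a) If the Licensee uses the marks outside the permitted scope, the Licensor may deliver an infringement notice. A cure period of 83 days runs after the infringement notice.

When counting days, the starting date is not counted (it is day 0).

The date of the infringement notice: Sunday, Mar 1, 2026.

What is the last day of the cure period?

Adding 83 calendar days to Mar 1, 2026 gives May 23, 2026, which is the last day of the cure period.

May 23, 2026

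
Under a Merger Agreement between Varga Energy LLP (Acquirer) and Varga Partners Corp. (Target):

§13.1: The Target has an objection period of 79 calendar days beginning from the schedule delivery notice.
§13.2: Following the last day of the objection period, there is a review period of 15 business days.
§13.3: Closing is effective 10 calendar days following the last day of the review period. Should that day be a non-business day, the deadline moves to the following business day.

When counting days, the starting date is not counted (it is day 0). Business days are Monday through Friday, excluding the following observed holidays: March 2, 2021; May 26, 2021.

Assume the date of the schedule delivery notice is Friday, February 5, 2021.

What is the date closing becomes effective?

May 24, 2021

The last day of the objection period: 79 calendar days after February 5, 2021 is April 25, 2021.
From Sunday, April 25, 2021, 15 business days (Apr 26, Apr 27, Apr 28, Apr 29, …, May 12, May 13, May 14, skipping weekends) brings us to Friday, May 14, 2021, which is the last day of the review period.
The date closing becomes effective: May 14, 2021 + 10 days = May 24, 2021. May 24, 2021 is a Monday and is not a listed holiday, so no roll-forward applies.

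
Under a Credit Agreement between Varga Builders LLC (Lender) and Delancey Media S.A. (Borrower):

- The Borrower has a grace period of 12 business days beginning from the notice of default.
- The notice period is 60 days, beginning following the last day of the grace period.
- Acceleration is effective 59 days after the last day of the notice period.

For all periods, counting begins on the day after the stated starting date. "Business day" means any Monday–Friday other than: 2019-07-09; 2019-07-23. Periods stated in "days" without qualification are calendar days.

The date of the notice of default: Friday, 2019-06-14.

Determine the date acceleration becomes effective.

2019-10-29

The last day of the grace period: 12 business days after Friday, 2019-06-14, skipping weekends — Jun 17, Jun 18, Jun 19, Jun 20, …, Jun 28, Jul 1, Jul 2 — lands on Tuesday, 2019-07-02.
The last day of the notice period: 2019-07-02 + 60 days = 2019-08-31.
The date acceleration becomes effective: 2019-08-31 + 59 days = 2019-10-29.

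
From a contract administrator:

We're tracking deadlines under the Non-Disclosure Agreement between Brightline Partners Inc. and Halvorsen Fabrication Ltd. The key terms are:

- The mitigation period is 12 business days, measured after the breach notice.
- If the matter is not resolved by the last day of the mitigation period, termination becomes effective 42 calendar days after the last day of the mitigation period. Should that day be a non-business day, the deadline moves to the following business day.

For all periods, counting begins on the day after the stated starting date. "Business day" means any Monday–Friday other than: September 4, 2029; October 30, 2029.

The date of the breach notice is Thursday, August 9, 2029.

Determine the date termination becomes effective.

The last day of the mitigation period: counting 12 business days from Thursday, August 9, 2029 (Aug 10, Aug 13, Aug 14, Aug 15, …, Aug 23, Aug 24, Aug 27, skipping weekends) reaches Monday, August 27, 2029.
The date termination becomes effective: 42 calendar days after August 27, 2029 is October 8, 2029. October 8, 2029 is a Monday and is not a listed holiday, so no roll-forward applies.

October 8, 2029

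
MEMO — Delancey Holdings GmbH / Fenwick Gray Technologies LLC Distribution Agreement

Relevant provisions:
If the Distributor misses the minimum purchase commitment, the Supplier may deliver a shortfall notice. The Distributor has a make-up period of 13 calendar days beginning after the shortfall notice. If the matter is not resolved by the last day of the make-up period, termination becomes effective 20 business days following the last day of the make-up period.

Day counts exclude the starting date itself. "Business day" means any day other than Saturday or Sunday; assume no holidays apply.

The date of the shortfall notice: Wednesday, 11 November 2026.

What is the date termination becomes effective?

The last day of the make-up period: 11 November 2026 + 13 days = 24 November 2026.
The date termination becomes effective: 20 business days after Tuesday, 24 November 2026, skipping weekends — Nov 25, Nov 26, Nov 27, Nov 30, …, Dec 18, Dec 21, Dec 22 — lands on Tuesday, 22 December 2026.

22 December 2026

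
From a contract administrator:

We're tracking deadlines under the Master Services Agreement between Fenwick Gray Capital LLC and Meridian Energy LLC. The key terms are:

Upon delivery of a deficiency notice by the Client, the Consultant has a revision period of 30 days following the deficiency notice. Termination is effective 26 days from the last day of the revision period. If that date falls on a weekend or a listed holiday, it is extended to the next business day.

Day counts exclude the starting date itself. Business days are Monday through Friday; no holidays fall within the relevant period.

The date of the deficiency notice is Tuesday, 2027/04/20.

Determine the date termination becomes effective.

2027/06/15

The last day of the revision period: 30 calendar days after 2027/04/20 is 2027/05/20.
Adding 26 calendar days to 2027/05/20 gives 2027/06/15, which is the date termination becomes effective. 2027/06/15 is a Tuesday, so no roll-forward applies.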